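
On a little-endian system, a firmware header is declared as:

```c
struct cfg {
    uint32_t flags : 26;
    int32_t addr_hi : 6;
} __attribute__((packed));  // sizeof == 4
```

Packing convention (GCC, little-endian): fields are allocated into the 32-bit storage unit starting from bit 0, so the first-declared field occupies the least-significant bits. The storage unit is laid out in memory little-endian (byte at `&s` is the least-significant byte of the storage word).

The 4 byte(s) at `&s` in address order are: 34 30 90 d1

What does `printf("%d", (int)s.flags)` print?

26226740

[0]=0x34 [1]=0x30 [2]=0x90 [3]=0xd1 (little-endian) → word 0xd1903034
flags [0+:26] = (word>>0) & 0x3ffffff = 26226740  ←
addr_hi [26+:6] = (word>>26) & 0x3f = 52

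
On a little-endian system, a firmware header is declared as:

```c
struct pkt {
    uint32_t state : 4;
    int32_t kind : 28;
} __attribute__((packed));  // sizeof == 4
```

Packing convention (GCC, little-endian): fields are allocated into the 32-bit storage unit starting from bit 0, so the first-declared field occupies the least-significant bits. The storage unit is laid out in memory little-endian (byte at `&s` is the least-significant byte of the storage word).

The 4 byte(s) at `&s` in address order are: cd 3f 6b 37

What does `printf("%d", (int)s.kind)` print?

58110972

[0]=0xcd [1]=0x3f [2]=0x6b [3]=0x37 (little-endian) → word 0x376b3fcd
state:4 @ bit 0 → (0x376b3fcd>>0)&0xf = 0xd
kind:28 @ bit 4 → (0x376b3fcd>>4)&0xfffffff = 0x376b3fc  ←
kind signed 28b, MSB=0: value = 58110972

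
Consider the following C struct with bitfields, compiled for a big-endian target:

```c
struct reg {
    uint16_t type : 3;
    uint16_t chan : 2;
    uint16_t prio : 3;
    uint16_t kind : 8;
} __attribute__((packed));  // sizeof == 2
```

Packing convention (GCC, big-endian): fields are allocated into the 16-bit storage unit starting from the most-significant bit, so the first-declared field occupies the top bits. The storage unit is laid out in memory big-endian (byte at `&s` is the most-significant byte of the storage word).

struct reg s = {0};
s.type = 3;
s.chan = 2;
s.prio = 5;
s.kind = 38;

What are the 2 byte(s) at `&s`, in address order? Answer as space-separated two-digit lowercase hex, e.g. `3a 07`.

type:3 = 3 → 0x3 << 13 → word 0x6000
chan:2 = 2 → 0x2 << 11 → word 0x7000
prio:3 = 5 → 0x5 << 8 → word 0x7500
kind:8 = 38 → 0x26 << 0 → word 0x7526
word = 0x7526 → big-endian bytes:
  [0]=0x75  [1]=0x26

75 26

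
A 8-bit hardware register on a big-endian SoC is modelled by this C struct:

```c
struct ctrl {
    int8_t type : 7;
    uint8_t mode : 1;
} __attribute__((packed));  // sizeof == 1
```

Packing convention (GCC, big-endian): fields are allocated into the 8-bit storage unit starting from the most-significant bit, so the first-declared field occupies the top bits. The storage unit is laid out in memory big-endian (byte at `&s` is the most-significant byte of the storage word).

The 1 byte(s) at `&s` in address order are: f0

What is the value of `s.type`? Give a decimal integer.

-8

[0]=0xf0 (big-endian) → word 0xf0
type [1+:7] = (word>>1) & 0x7f = 120  ←
mode [0+:1] = (word>>0) & 0x1 = 0
type signed 7b, MSB=1: 120 - 128 = -8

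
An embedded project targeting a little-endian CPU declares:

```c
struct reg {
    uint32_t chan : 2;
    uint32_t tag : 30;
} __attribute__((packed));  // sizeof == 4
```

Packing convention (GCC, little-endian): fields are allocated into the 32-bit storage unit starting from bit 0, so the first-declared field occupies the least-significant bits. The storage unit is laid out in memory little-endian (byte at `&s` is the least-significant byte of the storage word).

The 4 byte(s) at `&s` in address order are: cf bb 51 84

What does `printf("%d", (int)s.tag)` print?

[0]=0xcf [1]=0xbb [2]=0x51 [3]=0x84 (little-endian) → word 0x8451bbcf
chan [0+:2] = (word>>0) & 0x3 = 3
tag [2+:30] = (word>>2) & 0x3fffffff = 554987251  ←

554987251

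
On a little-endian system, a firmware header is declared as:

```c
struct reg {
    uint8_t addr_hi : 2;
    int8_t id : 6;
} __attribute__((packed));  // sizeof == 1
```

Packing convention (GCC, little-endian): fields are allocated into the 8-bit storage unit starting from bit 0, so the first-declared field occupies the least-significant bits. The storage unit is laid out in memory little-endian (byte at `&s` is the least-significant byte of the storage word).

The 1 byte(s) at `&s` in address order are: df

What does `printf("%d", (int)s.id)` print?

[0]=0xdf (little-endian) → word 0xdf
addr_hi:2 @ bit 0 → (0xdf>>0)&0x3 = 0x3
id:6 @ bit 2 → (0xdf>>2)&0x3f = 0x37  ←
id signed 6b, MSB=1: 55 - 64 = -9

-9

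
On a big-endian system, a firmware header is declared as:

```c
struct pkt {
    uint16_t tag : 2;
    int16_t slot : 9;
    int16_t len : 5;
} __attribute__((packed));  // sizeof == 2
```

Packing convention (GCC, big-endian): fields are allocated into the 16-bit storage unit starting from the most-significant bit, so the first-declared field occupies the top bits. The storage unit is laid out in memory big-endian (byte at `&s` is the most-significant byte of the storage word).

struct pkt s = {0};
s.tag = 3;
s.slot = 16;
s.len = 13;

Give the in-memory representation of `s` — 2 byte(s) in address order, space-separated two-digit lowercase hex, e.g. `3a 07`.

c2 0d

[14+:2] tag=3 & 0x3 = 0x3; word=0xc000
[5+:9] slot=16 & 0x1ff = 0x10; word=0xc200
[0+:5] len=13 & 0x1f = 0xd; word=0xc20d
word = 0xc20d → big-endian bytes:
  [0]=0xc2  [1]=0x0d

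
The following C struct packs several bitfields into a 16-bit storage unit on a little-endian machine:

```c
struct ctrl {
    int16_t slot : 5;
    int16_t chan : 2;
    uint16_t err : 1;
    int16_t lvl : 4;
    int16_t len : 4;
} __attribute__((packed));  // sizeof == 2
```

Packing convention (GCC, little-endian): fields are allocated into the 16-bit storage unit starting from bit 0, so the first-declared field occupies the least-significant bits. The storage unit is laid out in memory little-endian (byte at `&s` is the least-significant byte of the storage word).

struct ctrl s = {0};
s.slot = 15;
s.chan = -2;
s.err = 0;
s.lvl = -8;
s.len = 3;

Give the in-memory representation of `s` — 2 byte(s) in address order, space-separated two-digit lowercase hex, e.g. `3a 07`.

4f 38

[0+:5] slot=15 & 0x1f = 0xf; word=0x000f
[5+:2] chan=-2 & 0x3 = 0x2; word=0x004f
[7+:1] err=0 & 0x1 = 0x0; word=0x004f
[8+:4] lvl=-8 & 0xf = 0x8; word=0x084f
[12+:4] len=3 & 0xf = 0x3; word=0x384f
word = 0x384f → little-endian bytes:
  [0]=0x4f  [1]=0x38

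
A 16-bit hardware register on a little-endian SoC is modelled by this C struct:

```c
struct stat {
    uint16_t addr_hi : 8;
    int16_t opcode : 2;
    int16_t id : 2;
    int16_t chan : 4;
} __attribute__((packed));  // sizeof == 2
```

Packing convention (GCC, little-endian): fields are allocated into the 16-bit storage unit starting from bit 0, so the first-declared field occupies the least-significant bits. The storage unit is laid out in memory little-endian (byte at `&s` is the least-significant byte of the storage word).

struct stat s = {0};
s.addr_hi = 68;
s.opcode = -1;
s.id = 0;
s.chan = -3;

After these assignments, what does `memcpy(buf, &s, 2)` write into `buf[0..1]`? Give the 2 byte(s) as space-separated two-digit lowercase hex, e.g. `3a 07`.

44 d3

[0+:8] addr_hi=68 & 0xff = 0x44; word=0x0044
[8+:2] opcode=-1 & 0x3 = 0x3; word=0x0344
[10+:2] id=0 & 0x3 = 0x0; word=0x0344
[12+:4] chan=-3 & 0xf = 0xd; word=0xd344
word = 0xd344 → little-endian bytes:
  [0]=0x44  [1]=0xd3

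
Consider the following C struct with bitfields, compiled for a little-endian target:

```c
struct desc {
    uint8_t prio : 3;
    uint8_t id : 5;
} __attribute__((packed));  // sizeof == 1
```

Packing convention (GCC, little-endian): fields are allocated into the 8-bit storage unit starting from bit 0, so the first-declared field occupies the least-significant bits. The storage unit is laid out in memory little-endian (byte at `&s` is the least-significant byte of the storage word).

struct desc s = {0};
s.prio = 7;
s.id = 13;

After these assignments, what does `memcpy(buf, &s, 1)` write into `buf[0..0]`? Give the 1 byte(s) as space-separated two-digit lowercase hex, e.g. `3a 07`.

6f

prio:3 = 7 → 0x7 << 0 → word 0x07
id:5 = 13 → 0xd << 3 → word 0x6f
word = 0x6f → little-endian bytes:
  [0]=0x6f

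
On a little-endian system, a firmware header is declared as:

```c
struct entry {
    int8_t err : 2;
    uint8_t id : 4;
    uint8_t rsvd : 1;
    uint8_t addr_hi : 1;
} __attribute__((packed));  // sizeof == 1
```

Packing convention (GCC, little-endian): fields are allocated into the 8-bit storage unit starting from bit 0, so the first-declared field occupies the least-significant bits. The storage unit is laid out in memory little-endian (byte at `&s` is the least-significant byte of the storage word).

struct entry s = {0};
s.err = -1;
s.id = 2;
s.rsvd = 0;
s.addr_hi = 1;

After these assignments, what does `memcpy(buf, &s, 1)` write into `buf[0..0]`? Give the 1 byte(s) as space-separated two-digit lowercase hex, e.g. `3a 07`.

8b

err:2 = -1 → 0x3 << 0 → word 0x03
id:4 = 2 → 0x2 << 2 → word 0x0b
rsvd:1 = 0 → 0x0 << 6 → word 0x0b
addr_hi:1 = 1 → 0x1 << 7 → word 0x8b
word = 0x8b → little-endian bytes:
  [0]=0x8b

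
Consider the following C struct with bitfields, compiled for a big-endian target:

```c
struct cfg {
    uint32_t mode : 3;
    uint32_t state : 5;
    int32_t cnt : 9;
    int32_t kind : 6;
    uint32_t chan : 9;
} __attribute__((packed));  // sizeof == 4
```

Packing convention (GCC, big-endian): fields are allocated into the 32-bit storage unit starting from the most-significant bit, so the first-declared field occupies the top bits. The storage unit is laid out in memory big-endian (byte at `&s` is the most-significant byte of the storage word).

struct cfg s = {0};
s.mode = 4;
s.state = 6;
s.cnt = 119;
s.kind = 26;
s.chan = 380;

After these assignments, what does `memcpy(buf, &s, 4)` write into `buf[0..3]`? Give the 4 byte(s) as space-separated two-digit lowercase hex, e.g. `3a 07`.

86 3b b5 7c

[29+:3] mode=4 & 0x7 = 0x4; word=0x80000000
[24+:5] state=6 & 0x1f = 0x6; word=0x86000000
[15+:9] cnt=119 & 0x1ff = 0x77; word=0x863b8000
[9+:6] kind=26 & 0x3f = 0x1a; word=0x863bb400
[0+:9] chan=380 & 0x1ff = 0x17c; word=0x863bb57c
word = 0x863bb57c → big-endian bytes:
  [0]=0x86  [1]=0x3b  [2]=0xb5  [3]=0x7c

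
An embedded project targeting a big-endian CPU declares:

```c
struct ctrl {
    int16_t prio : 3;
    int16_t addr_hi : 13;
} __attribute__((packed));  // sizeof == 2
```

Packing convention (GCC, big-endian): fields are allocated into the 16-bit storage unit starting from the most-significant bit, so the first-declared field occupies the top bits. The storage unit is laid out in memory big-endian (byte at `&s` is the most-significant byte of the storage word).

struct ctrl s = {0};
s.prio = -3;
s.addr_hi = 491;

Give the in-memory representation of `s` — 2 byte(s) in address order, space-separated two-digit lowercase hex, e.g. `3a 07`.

prio (3b) val=-3 bits=0x5 at bit 13: 0xa000
addr_hi (13b) val=491 bits=0x1eb at bit 0: 0xa1eb
word = 0xa1eb → big-endian bytes:
  [0]=0xa1  [1]=0xeb

a1 eb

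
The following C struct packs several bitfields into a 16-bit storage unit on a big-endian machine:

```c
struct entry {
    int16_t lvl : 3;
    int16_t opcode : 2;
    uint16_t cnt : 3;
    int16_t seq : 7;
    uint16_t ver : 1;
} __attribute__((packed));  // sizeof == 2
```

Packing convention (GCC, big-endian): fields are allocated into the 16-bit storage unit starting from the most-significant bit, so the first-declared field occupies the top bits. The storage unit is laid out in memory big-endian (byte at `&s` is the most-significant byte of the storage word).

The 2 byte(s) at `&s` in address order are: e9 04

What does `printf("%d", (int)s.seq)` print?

[0]=0xe9 [1]=0x04 (big-endian) → word 0xe904
lvl [13+:3] = (word>>13) & 0x7 = 7
opcode [11+:2] = (word>>11) & 0x3 = 1
cnt [8+:3] = (word>>8) & 0x7 = 1
seq [1+:7] = (word>>1) & 0x7f = 2  ←
ver [0+:1] = (word>>0) & 0x1 = 0
seq signed 7b, MSB=0: value = 2

2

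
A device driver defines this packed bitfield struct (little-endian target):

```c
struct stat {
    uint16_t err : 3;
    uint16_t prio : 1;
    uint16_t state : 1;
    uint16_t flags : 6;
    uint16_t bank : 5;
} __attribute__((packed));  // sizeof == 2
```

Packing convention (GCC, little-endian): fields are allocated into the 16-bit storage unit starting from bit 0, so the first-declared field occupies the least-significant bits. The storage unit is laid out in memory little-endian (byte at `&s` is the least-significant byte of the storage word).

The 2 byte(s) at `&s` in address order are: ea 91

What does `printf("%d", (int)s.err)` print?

[0]=0xea [1]=0x91 (little-endian) → word 0x91ea
err [0+:3] = (word>>0) & 0x7 = 2  ←
prio [3+:1] = (word>>3) & 0x1 = 1
state [4+:1] = (word>>4) & 0x1 = 0
flags [5+:6] = (word>>5) & 0x3f = 15
bank [11+:5] = (word>>11) & 0x1f = 18

2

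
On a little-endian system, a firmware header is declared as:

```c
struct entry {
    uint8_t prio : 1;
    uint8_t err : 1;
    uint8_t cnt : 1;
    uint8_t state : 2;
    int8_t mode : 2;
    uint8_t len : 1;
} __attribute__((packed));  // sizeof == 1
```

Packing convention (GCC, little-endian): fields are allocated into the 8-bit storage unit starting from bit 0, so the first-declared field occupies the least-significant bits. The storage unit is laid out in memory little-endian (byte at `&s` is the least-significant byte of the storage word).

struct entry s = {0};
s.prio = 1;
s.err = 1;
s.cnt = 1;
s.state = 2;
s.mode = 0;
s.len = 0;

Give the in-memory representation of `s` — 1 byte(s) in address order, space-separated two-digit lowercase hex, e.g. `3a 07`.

17

prio (1b) val=1 bits=0x1 at bit 0: 0x01
err (1b) val=1 bits=0x1 at bit 1: 0x03
cnt (1b) val=1 bits=0x1 at bit 2: 0x07
state (2b) val=2 bits=0x2 at bit 3: 0x17
mode (2b) val=0 bits=0x0 at bit 5: 0x17
len (1b) val=0 bits=0x0 at bit 7: 0x17
word = 0x17 → little-endian bytes:
  [0]=0x17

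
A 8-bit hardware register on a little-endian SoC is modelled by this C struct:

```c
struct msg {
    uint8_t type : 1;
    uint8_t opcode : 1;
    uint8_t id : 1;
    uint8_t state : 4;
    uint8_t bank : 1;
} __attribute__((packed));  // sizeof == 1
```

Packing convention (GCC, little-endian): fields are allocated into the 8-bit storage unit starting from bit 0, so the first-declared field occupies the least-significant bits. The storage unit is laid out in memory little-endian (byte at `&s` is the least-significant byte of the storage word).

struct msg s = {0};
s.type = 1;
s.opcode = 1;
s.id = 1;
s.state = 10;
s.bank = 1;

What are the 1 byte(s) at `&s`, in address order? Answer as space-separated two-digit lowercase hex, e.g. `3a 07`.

d7

type:1 = 1 → 0x1 << 0 → word 0x01
opcode:1 = 1 → 0x1 << 1 → word 0x03
id:1 = 1 → 0x1 << 2 → word 0x07
state:4 = 10 → 0xa << 3 → word 0x57
bank:1 = 1 → 0x1 << 7 → word 0xd7
word = 0xd7 → little-endian bytes:
  [0]=0xd7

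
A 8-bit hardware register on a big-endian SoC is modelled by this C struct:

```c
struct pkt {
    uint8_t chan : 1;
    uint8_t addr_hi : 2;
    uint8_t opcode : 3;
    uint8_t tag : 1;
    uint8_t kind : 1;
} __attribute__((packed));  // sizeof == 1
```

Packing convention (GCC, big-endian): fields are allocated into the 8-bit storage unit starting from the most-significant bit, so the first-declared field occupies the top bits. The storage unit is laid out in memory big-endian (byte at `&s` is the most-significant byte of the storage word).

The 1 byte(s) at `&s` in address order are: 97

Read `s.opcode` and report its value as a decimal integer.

5

[0]=0x97 (big-endian) → word 0x97
chan [7+:1] = (word>>7) & 0x1 = 1
addr_hi [5+:2] = (word>>5) & 0x3 = 0
opcode [2+:3] = (word>>2) & 0x7 = 5  ←
tag [1+:1] = (word>>1) & 0x1 = 1
kind [0+:1] = (word>>0) & 0x1 = 1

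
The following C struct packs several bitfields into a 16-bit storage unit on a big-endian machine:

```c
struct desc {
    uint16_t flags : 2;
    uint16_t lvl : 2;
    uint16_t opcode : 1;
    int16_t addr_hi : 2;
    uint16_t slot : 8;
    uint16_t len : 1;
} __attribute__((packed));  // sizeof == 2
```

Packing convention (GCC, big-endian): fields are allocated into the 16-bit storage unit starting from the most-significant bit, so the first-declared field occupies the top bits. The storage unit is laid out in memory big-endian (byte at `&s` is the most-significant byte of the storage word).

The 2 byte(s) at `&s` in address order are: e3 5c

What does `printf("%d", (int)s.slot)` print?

[0]=0xe3 [1]=0x5c (big-endian) → word 0xe35c
flags:2 @ bit 14 → (0xe35c>>14)&0x3 = 0x3
lvl:2 @ bit 12 → (0xe35c>>12)&0x3 = 0x2
opcode:1 @ bit 11 → (0xe35c>>11)&0x1 = 0x0
addr_hi:2 @ bit 9 → (0xe35c>>9)&0x3 = 0x1
slot:8 @ bit 1 → (0xe35c>>1)&0xff = 0xae  ←
len:1 @ bit 0 → (0xe35c>>0)&0x1 = 0x0

174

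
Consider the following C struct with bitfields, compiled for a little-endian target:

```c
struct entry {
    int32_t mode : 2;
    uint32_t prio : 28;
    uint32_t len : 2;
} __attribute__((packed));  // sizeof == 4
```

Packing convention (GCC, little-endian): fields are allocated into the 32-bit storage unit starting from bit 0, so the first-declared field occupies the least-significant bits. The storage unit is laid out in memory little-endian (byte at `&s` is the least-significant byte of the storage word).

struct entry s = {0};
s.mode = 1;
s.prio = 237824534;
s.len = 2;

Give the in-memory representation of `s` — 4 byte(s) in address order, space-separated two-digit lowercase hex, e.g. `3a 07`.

mode:2 = 1 → 0x1 << 0 → word 0x00000001
prio:28 = 237824534 → 0xe2cea16 << 2 → word 0x38b3a859
len:2 = 2 → 0x2 << 30 → word 0xb8b3a859
word = 0xb8b3a859 → little-endian bytes:
  [0]=0x59  [1]=0xa8  [2]=0xb3  [3]=0xb8

59 a8 b3 b8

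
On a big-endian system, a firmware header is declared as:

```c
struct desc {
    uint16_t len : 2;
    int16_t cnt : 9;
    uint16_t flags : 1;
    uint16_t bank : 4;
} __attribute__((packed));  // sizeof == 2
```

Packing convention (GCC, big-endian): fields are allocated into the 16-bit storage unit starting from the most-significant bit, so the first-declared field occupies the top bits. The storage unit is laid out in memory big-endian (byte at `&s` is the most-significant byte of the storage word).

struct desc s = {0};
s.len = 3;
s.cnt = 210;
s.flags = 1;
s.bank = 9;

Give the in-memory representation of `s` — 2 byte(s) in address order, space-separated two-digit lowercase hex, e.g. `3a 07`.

[14+:2] len=3 & 0x3 = 0x3; word=0xc000
[5+:9] cnt=210 & 0x1ff = 0xd2; word=0xda40
[4+:1] flags=1 & 0x1 = 0x1; word=0xda50
[0+:4] bank=9 & 0xf = 0x9; word=0xda59
word = 0xda59 → big-endian bytes:
  [0]=0xda  [1]=0x59

da 59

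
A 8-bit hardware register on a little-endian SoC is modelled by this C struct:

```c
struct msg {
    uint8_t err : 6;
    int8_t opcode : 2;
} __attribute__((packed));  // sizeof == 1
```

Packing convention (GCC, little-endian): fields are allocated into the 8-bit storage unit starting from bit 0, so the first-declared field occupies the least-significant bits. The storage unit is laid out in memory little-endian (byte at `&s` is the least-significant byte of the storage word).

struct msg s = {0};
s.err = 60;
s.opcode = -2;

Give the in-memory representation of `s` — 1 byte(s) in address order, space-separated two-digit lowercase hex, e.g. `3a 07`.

[0+:6] err=60 & 0x3f = 0x3c; word=0x3c
[6+:2] opcode=-2 & 0x3 = 0x2; word=0xbc
word = 0xbc → little-endian bytes:
  [0]=0xbc

bc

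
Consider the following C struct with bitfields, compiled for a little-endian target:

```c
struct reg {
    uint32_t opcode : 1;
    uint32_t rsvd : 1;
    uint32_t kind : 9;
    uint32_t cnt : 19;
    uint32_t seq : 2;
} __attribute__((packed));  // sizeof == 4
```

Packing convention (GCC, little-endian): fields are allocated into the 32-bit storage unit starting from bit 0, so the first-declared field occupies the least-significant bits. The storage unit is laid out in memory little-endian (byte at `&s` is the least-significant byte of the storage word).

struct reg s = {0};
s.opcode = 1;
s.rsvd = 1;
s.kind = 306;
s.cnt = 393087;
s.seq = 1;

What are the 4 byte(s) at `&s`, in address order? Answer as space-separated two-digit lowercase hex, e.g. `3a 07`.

cb fc fb 6f

opcode (1b) val=1 bits=0x1 at bit 0: 0x00000001
rsvd (1b) val=1 bits=0x1 at bit 1: 0x00000003
kind (9b) val=306 bits=0x132 at bit 2: 0x000004cb
cnt (19b) val=393087 bits=0x5ff7f at bit 11: 0x2ffbfccb
seq (2b) val=1 bits=0x1 at bit 30: 0x6ffbfccb
word = 0x6ffbfccb → little-endian bytes:
  [0]=0xcb  [1]=0xfc  [2]=0xfb  [3]=0x6f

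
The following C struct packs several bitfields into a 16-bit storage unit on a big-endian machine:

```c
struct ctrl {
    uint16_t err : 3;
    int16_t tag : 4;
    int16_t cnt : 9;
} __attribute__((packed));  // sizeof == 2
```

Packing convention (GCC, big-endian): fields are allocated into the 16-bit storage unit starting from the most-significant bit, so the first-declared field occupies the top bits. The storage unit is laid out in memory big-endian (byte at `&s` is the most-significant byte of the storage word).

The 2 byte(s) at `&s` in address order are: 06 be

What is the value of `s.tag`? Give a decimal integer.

3

[0]=0x06 [1]=0xbe (big-endian) → word 0x06be
err:3 @ bit 13 → (0x06be>>13)&0x7 = 0x0
tag:4 @ bit 9 → (0x06be>>9)&0xf = 0x3  ←
cnt:9 @ bit 0 → (0x06be>>0)&0x1ff = 0xbe
tag signed 4b, MSB=0: value = 3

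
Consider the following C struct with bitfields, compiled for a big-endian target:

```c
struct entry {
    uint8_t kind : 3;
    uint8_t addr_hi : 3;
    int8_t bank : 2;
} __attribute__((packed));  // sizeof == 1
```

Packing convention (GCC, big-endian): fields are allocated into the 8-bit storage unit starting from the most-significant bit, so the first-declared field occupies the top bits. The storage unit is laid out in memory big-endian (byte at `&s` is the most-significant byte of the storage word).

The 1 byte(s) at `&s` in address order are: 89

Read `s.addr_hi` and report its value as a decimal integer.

[0]=0x89 (big-endian) → word 0x89
kind [5+:3] = (word>>5) & 0x7 = 4
addr_hi [2+:3] = (word>>2) & 0x7 = 2  ←
bank [0+:2] = (word>>0) & 0x3 = 1

2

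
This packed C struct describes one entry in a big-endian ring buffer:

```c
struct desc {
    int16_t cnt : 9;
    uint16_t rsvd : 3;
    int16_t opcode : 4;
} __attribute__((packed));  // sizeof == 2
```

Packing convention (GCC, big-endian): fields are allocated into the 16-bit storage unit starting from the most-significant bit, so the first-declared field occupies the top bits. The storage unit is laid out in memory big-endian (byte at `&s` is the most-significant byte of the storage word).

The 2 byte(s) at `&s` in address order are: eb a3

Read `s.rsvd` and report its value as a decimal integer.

[0]=0xeb [1]=0xa3 (big-endian) → word 0xeba3
cnt [7+:9] = (word>>7) & 0x1ff = 471
rsvd [4+:3] = (word>>4) & 0x7 = 2  ←
opcode [0+:4] = (word>>0) & 0xf = 3

2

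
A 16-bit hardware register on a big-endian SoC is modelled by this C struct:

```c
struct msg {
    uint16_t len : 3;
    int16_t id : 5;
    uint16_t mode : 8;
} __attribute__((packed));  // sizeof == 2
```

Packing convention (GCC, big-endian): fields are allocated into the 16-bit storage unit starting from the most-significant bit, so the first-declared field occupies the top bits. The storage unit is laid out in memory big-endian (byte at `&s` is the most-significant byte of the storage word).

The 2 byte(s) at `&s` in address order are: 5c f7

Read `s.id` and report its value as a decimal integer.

-4

[0]=0x5c [1]=0xf7 (big-endian) → word 0x5cf7
len [13+:3] = (word>>13) & 0x7 = 2
id [8+:5] = (word>>8) & 0x1f = 28  ←
mode [0+:8] = (word>>0) & 0xff = 247
id signed 5b, MSB=1: 28 - 32 = -4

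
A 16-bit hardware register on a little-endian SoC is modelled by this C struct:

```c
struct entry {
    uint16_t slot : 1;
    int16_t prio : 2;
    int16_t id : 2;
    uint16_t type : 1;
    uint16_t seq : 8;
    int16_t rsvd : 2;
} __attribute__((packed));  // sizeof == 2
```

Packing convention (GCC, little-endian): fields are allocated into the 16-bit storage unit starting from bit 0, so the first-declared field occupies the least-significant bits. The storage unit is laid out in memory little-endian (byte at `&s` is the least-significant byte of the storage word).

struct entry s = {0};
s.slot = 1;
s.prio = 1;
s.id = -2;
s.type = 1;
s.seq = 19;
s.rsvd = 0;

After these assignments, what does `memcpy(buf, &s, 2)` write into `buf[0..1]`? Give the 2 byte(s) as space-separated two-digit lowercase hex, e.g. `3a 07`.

f3 04

[0+:1] slot=1 & 0x1 = 0x1; word=0x0001
[1+:2] prio=1 & 0x3 = 0x1; word=0x0003
[3+:2] id=-2 & 0x3 = 0x2; word=0x0013
[5+:1] type=1 & 0x1 = 0x1; word=0x0033
[6+:8] seq=19 & 0xff = 0x13; word=0x04f3
[14+:2] rsvd=0 & 0x3 = 0x0; word=0x04f3
word = 0x04f3 → little-endian bytes:
  [0]=0xf3  [1]=0x04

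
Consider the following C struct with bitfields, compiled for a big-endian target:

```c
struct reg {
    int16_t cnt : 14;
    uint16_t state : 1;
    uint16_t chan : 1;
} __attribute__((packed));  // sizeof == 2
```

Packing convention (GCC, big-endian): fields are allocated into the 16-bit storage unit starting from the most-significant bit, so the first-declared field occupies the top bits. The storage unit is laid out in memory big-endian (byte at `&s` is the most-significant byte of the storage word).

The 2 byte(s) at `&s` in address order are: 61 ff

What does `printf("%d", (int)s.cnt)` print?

[0]=0x61 [1]=0xff (big-endian) → word 0x61ff
cnt [2+:14] = (word>>2) & 0x3fff = 6271  ←
state [1+:1] = (word>>1) & 0x1 = 1
chan [0+:1] = (word>>0) & 0x1 = 1
cnt signed 14b, MSB=0: value = 6271

6271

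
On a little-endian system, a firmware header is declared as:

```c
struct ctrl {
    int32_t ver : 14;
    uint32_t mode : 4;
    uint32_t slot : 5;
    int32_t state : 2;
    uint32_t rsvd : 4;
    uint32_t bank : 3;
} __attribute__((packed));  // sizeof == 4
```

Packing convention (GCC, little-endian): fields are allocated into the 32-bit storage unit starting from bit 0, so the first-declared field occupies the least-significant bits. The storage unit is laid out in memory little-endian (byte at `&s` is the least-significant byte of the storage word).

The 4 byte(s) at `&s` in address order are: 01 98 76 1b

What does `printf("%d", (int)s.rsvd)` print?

[0]=0x01 [1]=0x98 [2]=0x76 [3]=0x1b (little-endian) → word 0x1b769801
ver:14 @ bit 0 → (0x1b769801>>0)&0x3fff = 0x1801
mode:4 @ bit 14 → (0x1b769801>>14)&0xf = 0xa
slot:5 @ bit 18 → (0x1b769801>>18)&0x1f = 0x1d
state:2 @ bit 23 → (0x1b769801>>23)&0x3 = 0x2
rsvd:4 @ bit 25 → (0x1b769801>>25)&0xf = 0xd  ←
bank:3 @ bit 29 → (0x1b769801>>29)&0x7 = 0x0

13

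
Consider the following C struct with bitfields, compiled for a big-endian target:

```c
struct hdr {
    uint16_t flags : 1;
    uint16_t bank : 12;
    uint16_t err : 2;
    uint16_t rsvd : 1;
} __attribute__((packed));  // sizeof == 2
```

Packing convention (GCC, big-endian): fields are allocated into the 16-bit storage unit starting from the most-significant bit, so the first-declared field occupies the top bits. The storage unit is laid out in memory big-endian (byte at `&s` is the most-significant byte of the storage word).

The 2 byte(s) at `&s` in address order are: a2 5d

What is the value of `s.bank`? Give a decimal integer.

[0]=0xa2 [1]=0x5d (big-endian) → word 0xa25d
flags:1 @ bit 15 → (0xa25d>>15)&0x1 = 0x1
bank:12 @ bit 3 → (0xa25d>>3)&0xfff = 0x44b  ←
err:2 @ bit 1 → (0xa25d>>1)&0x3 = 0x2
rsvd:1 @ bit 0 → (0xa25d>>0)&0x1 = 0x1

1099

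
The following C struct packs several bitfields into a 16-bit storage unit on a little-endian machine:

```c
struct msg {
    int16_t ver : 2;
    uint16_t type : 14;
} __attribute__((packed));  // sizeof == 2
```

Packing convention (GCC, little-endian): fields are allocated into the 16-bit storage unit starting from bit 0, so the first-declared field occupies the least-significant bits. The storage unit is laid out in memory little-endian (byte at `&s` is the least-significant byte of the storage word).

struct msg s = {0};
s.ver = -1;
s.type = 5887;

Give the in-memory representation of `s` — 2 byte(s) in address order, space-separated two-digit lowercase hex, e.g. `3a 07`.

ver (2b) val=-1 bits=0x3 at bit 0: 0x0003
type (14b) val=5887 bits=0x16ff at bit 2: 0x5bff
word = 0x5bff → little-endian bytes:
  [0]=0xff  [1]=0x5b

ff 5b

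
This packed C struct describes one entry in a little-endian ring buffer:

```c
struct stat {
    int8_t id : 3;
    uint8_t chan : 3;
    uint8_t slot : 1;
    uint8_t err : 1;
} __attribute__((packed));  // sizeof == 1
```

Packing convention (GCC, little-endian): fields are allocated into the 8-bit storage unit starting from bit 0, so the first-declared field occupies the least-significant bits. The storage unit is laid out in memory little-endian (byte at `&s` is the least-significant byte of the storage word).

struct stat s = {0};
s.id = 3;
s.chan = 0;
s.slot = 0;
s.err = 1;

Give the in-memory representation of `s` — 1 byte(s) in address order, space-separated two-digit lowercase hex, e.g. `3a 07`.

83

id (3b) val=3 bits=0x3 at bit 0: 0x03
chan (3b) val=0 bits=0x0 at bit 3: 0x03
slot (1b) val=0 bits=0x0 at bit 6: 0x03
err (1b) val=1 bits=0x1 at bit 7: 0x83
word = 0x83 → little-endian bytes:
  [0]=0x83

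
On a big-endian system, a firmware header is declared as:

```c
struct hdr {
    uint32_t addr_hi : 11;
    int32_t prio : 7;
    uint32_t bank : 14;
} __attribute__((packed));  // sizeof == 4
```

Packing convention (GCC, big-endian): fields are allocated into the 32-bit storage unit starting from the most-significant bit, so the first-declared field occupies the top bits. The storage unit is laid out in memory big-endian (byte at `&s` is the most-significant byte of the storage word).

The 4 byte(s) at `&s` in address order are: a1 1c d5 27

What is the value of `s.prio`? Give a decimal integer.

[0]=0xa1 [1]=0x1c [2]=0xd5 [3]=0x27 (big-endian) → word 0xa11cd527
addr_hi:11 @ bit 21 → (0xa11cd527>>21)&0x7ff = 0x508
prio:7 @ bit 14 → (0xa11cd527>>14)&0x7f = 0x73  ←
bank:14 @ bit 0 → (0xa11cd527>>0)&0x3fff = 0x1527
prio signed 7b, MSB=1: 115 - 128 = -13

-13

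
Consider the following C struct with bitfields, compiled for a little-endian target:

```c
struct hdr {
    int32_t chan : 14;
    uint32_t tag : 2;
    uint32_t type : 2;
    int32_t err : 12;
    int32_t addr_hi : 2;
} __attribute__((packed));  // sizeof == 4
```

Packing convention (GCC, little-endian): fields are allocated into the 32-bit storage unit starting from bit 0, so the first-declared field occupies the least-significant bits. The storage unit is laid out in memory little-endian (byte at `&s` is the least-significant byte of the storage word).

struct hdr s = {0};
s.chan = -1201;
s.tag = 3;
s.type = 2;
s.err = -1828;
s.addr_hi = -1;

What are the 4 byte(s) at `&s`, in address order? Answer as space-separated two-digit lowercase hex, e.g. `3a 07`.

4f fb 72 e3

chan (14b) val=-1201 bits=0x3b4f at bit 0: 0x00003b4f
tag (2b) val=3 bits=0x3 at bit 14: 0x0000fb4f
type (2b) val=2 bits=0x2 at bit 16: 0x0002fb4f
err (12b) val=-1828 bits=0x8dc at bit 18: 0x2372fb4f
addr_hi (2b) val=-1 bits=0x3 at bit 30: 0xe372fb4f
word = 0xe372fb4f → little-endian bytes:
  [0]=0x4f  [1]=0xfb  [2]=0x72  [3]=0xe3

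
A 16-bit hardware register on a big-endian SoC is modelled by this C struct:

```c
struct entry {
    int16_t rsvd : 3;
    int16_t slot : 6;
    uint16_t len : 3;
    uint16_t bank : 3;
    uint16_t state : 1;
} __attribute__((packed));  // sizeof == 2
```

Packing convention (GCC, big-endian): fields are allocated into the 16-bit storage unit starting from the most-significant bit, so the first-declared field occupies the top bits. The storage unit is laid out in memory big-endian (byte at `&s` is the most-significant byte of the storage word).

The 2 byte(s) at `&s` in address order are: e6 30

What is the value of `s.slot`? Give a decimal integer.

12

[0]=0xe6 [1]=0x30 (big-endian) → word 0xe630
rsvd:3 @ bit 13 → (0xe630>>13)&0x7 = 0x7
slot:6 @ bit 7 → (0xe630>>7)&0x3f = 0xc  ←
len:3 @ bit 4 → (0xe630>>4)&0x7 = 0x3
bank:3 @ bit 1 → (0xe630>>1)&0x7 = 0x0
state:1 @ bit 0 → (0xe630>>0)&0x1 = 0x0
slot signed 6b, MSB=0: value = 12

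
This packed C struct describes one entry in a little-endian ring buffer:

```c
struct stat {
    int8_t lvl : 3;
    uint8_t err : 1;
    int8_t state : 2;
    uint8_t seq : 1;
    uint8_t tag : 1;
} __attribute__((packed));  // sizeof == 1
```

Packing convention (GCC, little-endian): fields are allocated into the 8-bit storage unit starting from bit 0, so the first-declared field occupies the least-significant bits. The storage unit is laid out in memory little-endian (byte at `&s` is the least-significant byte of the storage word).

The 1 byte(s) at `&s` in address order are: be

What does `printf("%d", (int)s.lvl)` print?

-2

[0]=0xbe (little-endian) → word 0xbe
lvl:3 @ bit 0 → (0xbe>>0)&0x7 = 0x6  ←
err:1 @ bit 3 → (0xbe>>3)&0x1 = 0x1
state:2 @ bit 4 → (0xbe>>4)&0x3 = 0x3
seq:1 @ bit 6 → (0xbe>>6)&0x1 = 0x0
tag:1 @ bit 7 → (0xbe>>7)&0x1 = 0x1
lvl signed 3b, MSB=1: 6 - 8 = -2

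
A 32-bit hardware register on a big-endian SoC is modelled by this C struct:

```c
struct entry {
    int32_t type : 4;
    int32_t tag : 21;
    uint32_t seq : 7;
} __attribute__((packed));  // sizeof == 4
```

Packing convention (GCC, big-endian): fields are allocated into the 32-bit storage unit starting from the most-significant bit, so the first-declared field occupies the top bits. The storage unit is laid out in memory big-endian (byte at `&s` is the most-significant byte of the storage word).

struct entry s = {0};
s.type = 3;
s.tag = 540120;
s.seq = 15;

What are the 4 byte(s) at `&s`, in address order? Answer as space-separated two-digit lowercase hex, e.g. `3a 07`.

34 1e ec 0f

type (4b) val=3 bits=0x3 at bit 28: 0x30000000
tag (21b) val=540120 bits=0x83dd8 at bit 7: 0x341eec00
seq (7b) val=15 bits=0xf at bit 0: 0x341eec0f
word = 0x341eec0f → big-endian bytes:
  [0]=0x34  [1]=0x1e  [2]=0xec  [3]=0x0f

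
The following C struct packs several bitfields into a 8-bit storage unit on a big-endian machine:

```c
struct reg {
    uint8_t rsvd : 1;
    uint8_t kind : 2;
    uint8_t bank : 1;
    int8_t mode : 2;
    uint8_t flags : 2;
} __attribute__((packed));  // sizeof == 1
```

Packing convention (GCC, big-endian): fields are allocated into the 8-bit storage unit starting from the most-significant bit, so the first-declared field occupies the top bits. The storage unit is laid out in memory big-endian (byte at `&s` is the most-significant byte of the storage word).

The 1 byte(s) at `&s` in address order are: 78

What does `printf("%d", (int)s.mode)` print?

[0]=0x78 (big-endian) → word 0x78
rsvd:1 @ bit 7 → (0x78>>7)&0x1 = 0x0
kind:2 @ bit 5 → (0x78>>5)&0x3 = 0x3
bank:1 @ bit 4 → (0x78>>4)&0x1 = 0x1
mode:2 @ bit 2 → (0x78>>2)&0x3 = 0x2  ←
flags:2 @ bit 0 → (0x78>>0)&0x3 = 0x0
mode signed 2b, MSB=1: 2 - 4 = -2

-2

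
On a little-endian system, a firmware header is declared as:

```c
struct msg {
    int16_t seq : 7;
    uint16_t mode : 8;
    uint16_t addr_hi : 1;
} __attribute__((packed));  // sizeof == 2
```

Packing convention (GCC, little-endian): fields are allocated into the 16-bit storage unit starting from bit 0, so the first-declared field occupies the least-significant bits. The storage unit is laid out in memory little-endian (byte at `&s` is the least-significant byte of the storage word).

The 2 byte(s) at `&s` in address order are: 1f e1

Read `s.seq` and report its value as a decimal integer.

31

[0]=0x1f [1]=0xe1 (little-endian) → word 0xe11f
seq:7 @ bit 0 → (0xe11f>>0)&0x7f = 0x1f  ←
mode:8 @ bit 7 → (0xe11f>>7)&0xff = 0xc2
addr_hi:1 @ bit 15 → (0xe11f>>15)&0x1 = 0x1
seq signed 7b, MSB=0: value = 31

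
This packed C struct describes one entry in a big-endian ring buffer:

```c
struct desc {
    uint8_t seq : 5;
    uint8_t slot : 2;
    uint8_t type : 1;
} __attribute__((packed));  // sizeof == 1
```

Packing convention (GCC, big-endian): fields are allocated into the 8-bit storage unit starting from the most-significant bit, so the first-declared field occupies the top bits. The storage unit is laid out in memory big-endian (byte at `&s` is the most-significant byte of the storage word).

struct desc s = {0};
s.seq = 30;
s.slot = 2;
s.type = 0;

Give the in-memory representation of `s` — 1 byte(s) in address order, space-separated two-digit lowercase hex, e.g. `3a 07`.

f4

seq:5 = 30 → 0x1e << 3 → word 0xf0
slot:2 = 2 → 0x2 << 1 → word 0xf4
type:1 = 0 → 0x0 << 0 → word 0xf4
word = 0xf4 → big-endian bytes:
  [0]=0xf4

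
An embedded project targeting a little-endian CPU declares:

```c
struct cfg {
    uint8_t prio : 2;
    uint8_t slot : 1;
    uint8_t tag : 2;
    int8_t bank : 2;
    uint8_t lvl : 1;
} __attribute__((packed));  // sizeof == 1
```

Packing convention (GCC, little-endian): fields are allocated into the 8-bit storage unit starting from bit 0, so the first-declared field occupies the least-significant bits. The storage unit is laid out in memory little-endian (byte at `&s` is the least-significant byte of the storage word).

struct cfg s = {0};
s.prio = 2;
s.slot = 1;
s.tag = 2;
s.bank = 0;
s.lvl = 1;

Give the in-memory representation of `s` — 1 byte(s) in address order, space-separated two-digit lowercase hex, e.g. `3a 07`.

prio (2b) val=2 bits=0x2 at bit 0: 0x02
slot (1b) val=1 bits=0x1 at bit 2: 0x06
tag (2b) val=2 bits=0x2 at bit 3: 0x16
bank (2b) val=0 bits=0x0 at bit 5: 0x16
lvl (1b) val=1 bits=0x1 at bit 7: 0x96
word = 0x96 → little-endian bytes:
  [0]=0x96

96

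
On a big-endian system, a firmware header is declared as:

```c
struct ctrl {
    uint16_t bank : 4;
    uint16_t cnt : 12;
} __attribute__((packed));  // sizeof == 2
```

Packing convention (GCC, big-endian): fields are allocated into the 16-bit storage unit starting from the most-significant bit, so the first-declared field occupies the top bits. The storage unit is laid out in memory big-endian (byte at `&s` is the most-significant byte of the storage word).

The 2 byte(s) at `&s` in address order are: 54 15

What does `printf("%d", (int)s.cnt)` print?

1045

[0]=0x54 [1]=0x15 (big-endian) → word 0x5415
bank [12+:4] = (word>>12) & 0xf = 5
cnt [0+:12] = (word>>0) & 0xfff = 1045  ←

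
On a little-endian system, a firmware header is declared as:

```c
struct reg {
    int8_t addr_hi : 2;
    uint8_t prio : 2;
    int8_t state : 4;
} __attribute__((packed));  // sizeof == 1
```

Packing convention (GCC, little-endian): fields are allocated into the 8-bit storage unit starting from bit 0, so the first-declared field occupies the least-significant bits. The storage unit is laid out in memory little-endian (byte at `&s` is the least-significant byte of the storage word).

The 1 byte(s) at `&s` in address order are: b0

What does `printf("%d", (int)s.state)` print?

[0]=0xb0 (little-endian) → word 0xb0
addr_hi:2 @ bit 0 → (0xb0>>0)&0x3 = 0x0
prio:2 @ bit 2 → (0xb0>>2)&0x3 = 0x0
state:4 @ bit 4 → (0xb0>>4)&0xf = 0xb  ←
state signed 4b, MSB=1: 11 - 16 = -5

-5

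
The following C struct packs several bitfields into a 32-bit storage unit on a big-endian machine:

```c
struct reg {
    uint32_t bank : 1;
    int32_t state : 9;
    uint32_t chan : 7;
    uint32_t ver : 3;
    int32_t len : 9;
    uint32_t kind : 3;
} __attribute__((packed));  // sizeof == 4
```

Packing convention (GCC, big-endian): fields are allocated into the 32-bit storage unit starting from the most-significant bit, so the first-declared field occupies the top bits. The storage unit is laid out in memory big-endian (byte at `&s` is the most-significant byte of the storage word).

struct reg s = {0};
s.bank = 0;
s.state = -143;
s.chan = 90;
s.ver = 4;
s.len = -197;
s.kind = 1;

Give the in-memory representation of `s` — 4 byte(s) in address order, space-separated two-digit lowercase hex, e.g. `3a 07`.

bank (1b) val=0 bits=0x0 at bit 31: 0x00000000
state (9b) val=-143 bits=0x171 at bit 22: 0x5c400000
chan (7b) val=90 bits=0x5a at bit 15: 0x5c6d0000
ver (3b) val=4 bits=0x4 at bit 12: 0x5c6d4000
len (9b) val=-197 bits=0x13b at bit 3: 0x5c6d49d8
kind (3b) val=1 bits=0x1 at bit 0: 0x5c6d49d9
word = 0x5c6d49d9 → big-endian bytes:
  [0]=0x5c  [1]=0x6d  [2]=0x49  [3]=0xd9

5c 6d 49 d9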